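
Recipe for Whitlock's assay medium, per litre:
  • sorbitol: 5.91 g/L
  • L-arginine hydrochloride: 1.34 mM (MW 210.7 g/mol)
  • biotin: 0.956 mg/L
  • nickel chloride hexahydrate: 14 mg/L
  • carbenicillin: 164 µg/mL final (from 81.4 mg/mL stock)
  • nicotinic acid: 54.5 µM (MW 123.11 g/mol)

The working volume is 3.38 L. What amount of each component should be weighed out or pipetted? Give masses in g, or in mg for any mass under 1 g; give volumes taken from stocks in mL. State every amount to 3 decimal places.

sorbitol 19.976 g; L-arginine hydrochloride 954.302 mg; biotin 3.231 mg; nickel chloride hexahydrate 47.320 mg; carbenicillin 6.810 mL; nicotinic acid 22.678 mg

Working volume: 3.38 L.
sorbitol: 5.91 g/L × 3.38 L = 19.976 g
L-arginine hydrochloride: 1.34 mmol/L × 210.7 mg/mmol × 3.38 L = 954.302 mg
biotin: 0.956 mg/L × 3.38 L = 3.231 mg
nickel chloride hexahydrate: 14 mg/L × 3.38 L = 47.320 mg
carbenicillin: dilute stock: 164 µg/mL × 3380 mL ÷ 81400 µg/mL = 6.810 mL
nicotinic acid: 54.5 µmol/L × 123.11 g/mol × 3.38 L ÷ 1000 = 22.678 mg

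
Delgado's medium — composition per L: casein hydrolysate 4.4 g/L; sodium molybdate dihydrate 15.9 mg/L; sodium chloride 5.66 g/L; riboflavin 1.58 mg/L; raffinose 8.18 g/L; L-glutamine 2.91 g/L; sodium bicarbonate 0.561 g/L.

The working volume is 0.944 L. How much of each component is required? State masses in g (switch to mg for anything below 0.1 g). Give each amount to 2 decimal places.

Scale factor relative to 1 L: 0.944.
casein hydrolysate: 4.4 g/L × 0.944 L = 4.15 g
sodium molybdate dihydrate: 15.9 mg/L × 0.944 L = 15.01 mg
sodium chloride: 5.66 g/L × 0.944 L = 5.34 g
riboflavin: 1.58 mg/L × 0.944 L = 1.49 mg
raffinose: 8.18 g/L × 0.944 L = 7.72 g
L-glutamine: 2.91 g/L × 0.944 L = 2.75 g
sodium bicarbonate: 0.561 g/L × 0.944 L = 0.53 g

casein hydrolysate 4.15 g; sodium molybdate dihydrate 15.01 mg; sodium chloride 5.34 g; riboflavin 1.49 mg; raffinose 7.72 g; L-glutamine 2.75 g; sodium bicarbonate 0.53 g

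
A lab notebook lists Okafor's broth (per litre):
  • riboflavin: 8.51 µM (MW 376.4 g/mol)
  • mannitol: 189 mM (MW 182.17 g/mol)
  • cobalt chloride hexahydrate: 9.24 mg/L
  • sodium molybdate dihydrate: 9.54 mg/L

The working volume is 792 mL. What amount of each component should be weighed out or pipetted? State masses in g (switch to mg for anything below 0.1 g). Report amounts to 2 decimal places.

Target volume = 792 mL = 0.792 L.
riboflavin: 8.51 µmol/L × 376.4 g/mol × 0.792 L ÷ 1000 = 2.54 mg
mannitol: 189 mmol/L × 182.17 g/mol × 0.792 L ÷ 1000 = 27.27 g
cobalt chloride hexahydrate: 9.24 mg/L × 0.792 L = 7.32 mg
sodium molybdate dihydrate: 9.54 mg/L × 0.792 L = 7.56 mg

riboflavin 2.54 mg; mannitol 27.27 g; cobalt chloride hexahydrate 7.32 mg; sodium molybdate dihydrate 7.56 mg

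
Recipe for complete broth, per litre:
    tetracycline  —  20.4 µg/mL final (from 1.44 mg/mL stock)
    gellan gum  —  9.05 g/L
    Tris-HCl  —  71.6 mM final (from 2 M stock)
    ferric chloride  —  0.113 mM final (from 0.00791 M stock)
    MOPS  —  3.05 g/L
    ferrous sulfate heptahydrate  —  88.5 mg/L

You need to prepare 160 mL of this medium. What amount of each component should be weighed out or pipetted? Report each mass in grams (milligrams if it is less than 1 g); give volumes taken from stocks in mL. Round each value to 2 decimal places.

Target volume = 160 mL = 0.16 L.
tetracycline: dilute stock: 20.4 µg/mL × 160 mL ÷ 1440 µg/mL = 2.27 mL
gellan gum: 9.05 g/L × 0.16 L = 1.45 g
Tris-HCl: V = C2·V2/C1 = 71.6 mM × 160 mL ÷ 2000 mM = 5.73 mL
ferric chloride: C1V1 = C2V2 → 0.113 mM × 160 mL ÷ 7.91 mM = 2.29 mL
MOPS: 3.05 g/L × 0.16 L = 0.488 g = 488.00 mg
ferrous sulfate heptahydrate: 88.5 mg/L × 0.16 L = 14.16 mg

tetracycline 2.27 mL; gellan gum 1.45 g; Tris-HCl 5.73 mL; ferric chloride 2.29 mL; MOPS 488.00 mg; ferrous sulfate heptahydrate 14.16 mg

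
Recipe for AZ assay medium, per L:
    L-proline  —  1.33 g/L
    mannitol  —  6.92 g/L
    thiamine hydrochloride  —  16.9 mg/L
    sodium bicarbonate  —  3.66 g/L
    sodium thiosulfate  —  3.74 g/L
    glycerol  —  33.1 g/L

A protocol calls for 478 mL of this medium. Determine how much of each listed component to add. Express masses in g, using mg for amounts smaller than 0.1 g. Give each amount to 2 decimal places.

Target volume = 478 mL = 0.478 L.
L-proline: 1.33 g/L × 0.478 L = 0.64 g
mannitol: 6.92 g/L × 0.478 L = 3.31 g
thiamine hydrochloride: 16.9 mg/L × 0.478 L = 8.08 mg
sodium bicarbonate: 3.66 g/L × 0.478 L = 1.75 g
sodium thiosulfate: 3.74 g/L × 0.478 L = 1.79 g
glycerol: 33.1 g/L × 0.478 L = 15.82 g

L-proline 0.64 g; mannitol 3.31 g; thiamine hydrochloride 8.08 mg; sodium bicarbonate 1.75 g; sodium thiosulfate 1.79 g; glycerol 15.82 g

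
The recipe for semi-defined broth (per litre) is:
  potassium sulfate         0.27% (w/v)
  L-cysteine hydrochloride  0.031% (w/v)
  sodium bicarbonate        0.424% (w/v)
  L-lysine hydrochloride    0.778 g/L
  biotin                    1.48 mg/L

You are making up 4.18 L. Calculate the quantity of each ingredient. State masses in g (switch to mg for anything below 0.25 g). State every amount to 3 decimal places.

Scale factor relative to 1 L: 4.18.
potassium sulfate: 0.27% w/v = 2.7 g/L → 2.7 × 4.18 L = 11.286 g
L-cysteine hydrochloride: 0.031% w/v = 0.31 g/L → 0.31 × 4.18 L = 1.296 g
sodium bicarbonate: 0.424% w/v = 4.24 g/L → 4.24 × 4.18 L = 17.723 g
L-lysine hydrochloride: 0.778 g/L × 4.18 L = 3.252 g
biotin: 1.48 mg/L × 4.18 L = 6.186 mg

potassium sulfate 11.286 g; L-cysteine hydrochloride 1.296 g; sodium bicarbonate 17.723 g; L-lysine hydrochloride 3.252 g; biotin 6.186 mg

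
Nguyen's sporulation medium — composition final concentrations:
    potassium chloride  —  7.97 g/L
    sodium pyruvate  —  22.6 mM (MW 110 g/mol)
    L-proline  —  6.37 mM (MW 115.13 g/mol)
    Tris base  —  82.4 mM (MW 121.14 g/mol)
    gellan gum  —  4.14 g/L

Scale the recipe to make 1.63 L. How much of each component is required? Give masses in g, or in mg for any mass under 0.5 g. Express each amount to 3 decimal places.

Working volume: 1.63 L.
potassium chloride: 7.97 g/L × 1.63 L = 12.991 g
sodium pyruvate: 22.6 mmol/L × 110 g/mol × 1.63 L ÷ 1000 = 4.052 g
L-proline: 6.37 mmol/L × 115.13 g/mol × 1.63 L ÷ 1000 = 1.195 g
Tris base: 82.4 mmol/L × 121.14 g/mol × 1.63 L ÷ 1000 = 16.271 g
gellan gum: 4.14 g/L × 1.63 L = 6.748 g

potassium chloride 12.991 g; sodium pyruvate 4.052 g; L-proline 1.195 g; Tris base 16.271 g; gellan gum 6.748 g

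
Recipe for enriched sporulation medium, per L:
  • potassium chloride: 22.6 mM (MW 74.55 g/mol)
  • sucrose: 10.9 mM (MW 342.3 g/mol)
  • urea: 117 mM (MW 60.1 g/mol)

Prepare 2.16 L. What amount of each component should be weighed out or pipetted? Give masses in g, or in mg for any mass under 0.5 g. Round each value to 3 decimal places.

potassium chloride 3.639 g; sucrose 8.059 g; urea 15.188 g

Scale factor relative to 1 L: 2.16.
potassium chloride: 22.6 mmol/L × 74.55 g/mol × 2.16 L ÷ 1000 = 3.639 g
sucrose: 10.9 mmol/L × 342.3 g/mol × 2.16 L ÷ 1000 = 8.059 g
urea: 117 mmol/L × 60.1 g/mol × 2.16 L ÷ 1000 = 15.188 g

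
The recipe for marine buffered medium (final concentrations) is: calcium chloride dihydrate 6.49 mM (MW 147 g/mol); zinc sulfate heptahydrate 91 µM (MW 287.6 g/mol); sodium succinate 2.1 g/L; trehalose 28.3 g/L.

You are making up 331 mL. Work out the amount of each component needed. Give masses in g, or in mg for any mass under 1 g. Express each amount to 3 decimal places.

Working volume: 331 mL = 0.331 L.
calcium chloride dihydrate: 6.49 mmol/L × 147 mg/mmol × 0.331 L = 315.784 mg
zinc sulfate heptahydrate: 91 µmol/L × 287.6 g/mol × 0.331 L ÷ 1000 = 8.663 mg
sodium succinate: 2.1 g/L × 0.331 L = 0.6951 g = 695.100 mg
trehalose: 28.3 g/L × 0.331 L = 9.367 g

calcium chloride dihydrate 315.784 mg; zinc sulfate heptahydrate 8.663 mg; sodium succinate 695.100 mg; trehalose 9.367 g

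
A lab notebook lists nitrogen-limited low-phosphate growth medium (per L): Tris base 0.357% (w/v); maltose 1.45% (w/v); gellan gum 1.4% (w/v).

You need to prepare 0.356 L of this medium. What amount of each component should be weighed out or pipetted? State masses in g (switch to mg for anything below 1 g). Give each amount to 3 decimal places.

Scale factor relative to 1 L: 0.356.
Tris base: 0.357% w/v = 3.57 g/L → 3.57 × 0.356 L = 1.271 g
maltose: 1.45 g per 100 mL × 356 mL ÷ 100 = 5.162 g
gellan gum: 1.4 g per 100 mL × 356 mL ÷ 100 = 4.984 g

Tris base 1.271 g; maltose 5.162 g; gellan gum 4.984 g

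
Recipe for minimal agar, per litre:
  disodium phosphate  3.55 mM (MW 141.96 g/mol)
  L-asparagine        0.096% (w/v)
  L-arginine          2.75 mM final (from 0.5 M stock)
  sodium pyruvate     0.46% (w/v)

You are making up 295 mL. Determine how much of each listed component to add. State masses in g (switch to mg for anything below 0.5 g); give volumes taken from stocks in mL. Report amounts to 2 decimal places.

Working volume: 295 mL = 0.295 L.
disodium phosphate: 3.55 mmol/L × 141.96 mg/mmol × 0.295 L = 148.67 mg
L-asparagine: 0.096% w/v = 0.96 g/L → 0.96 × 0.295 L = 0.2832 g = 283.20 mg
L-arginine: V = C2·V2/C1 = 2.75 mM × 295 mL ÷ 500 mM = 1.62 mL
sodium pyruvate: 0.46 g per 100 mL × 295 mL ÷ 100 = 1.36 g

disodium phosphate 148.67 mg; L-asparagine 283.20 mg; L-arginine 1.62 mL; sodium pyruvate 1.36 g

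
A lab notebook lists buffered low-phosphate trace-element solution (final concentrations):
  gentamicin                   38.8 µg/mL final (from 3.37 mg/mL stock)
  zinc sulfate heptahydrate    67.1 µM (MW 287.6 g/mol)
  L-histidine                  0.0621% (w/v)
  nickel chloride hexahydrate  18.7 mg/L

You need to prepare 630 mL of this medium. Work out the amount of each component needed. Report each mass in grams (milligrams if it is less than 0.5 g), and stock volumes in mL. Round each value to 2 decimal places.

Scale factor relative to 1 L: 0.63.
gentamicin: C1V1 = C2V2 → 38.8 µg/mL × 630 mL ÷ 3370 µg/mL = 7.25 mL
zinc sulfate heptahydrate: 67.1 µmol/L × 287.6 g/mol × 0.63 L ÷ 1000 = 12.16 mg
L-histidine: 0.0621% w/v = 0.621 g/L → 0.621 × 0.63 L = 0.39123 g = 391.23 mg
nickel chloride hexahydrate: 18.7 mg/L × 0.63 L = 11.78 mg

gentamicin 7.25 mL; zinc sulfate heptahydrate 12.16 mg; L-histidine 391.23 mg; nickel chloride hexahydrate 11.78 mg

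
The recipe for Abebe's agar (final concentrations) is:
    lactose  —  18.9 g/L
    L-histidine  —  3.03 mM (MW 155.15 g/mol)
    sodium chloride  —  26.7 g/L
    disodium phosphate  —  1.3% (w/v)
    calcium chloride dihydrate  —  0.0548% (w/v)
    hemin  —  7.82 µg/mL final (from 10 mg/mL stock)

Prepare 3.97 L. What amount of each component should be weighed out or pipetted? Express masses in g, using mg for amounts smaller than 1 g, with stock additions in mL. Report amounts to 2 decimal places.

Scale factor relative to 1 L: 3.97.
lactose: 18.9 g/L × 3.97 L = 75.03 g
L-histidine: 3.03 mmol/L × 155.15 g/mol × 3.97 L ÷ 1000 = 1.87 g
sodium chloride: 26.7 g/L × 3.97 L = 106.00 g
disodium phosphate: 1.3% w/v = 13 g/L → 13 × 3.97 L = 51.61 g
calcium chloride dihydrate: 0.0548% w/v = 0.548 g/L → 0.548 × 3.97 L = 2.18 g
hemin: C1V1 = C2V2 → 7.82 µg/mL × 3970 mL ÷ 10000 µg/mL = 3.10 mL

lactose 75.03 g; L-histidine 1.87 g; sodium chloride 106.00 g; disodium phosphate 51.61 g; calcium chloride dihydrate 2.18 g; hemin 3.10 mL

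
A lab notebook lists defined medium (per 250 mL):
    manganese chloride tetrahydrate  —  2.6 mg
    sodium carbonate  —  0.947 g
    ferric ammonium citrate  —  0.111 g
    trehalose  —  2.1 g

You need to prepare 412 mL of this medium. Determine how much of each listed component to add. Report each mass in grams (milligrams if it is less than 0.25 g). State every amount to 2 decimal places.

Ratio of target to recipe volume: 412 / 250 = 1.648.
manganese chloride tetrahydrate: 2.6 mg × (412 mL / 250 mL) = 4.28 mg
sodium carbonate: 0.947 g × (412 mL / 250 mL) = 1.56 g
ferric ammonium citrate: 0.111 g × (412 mL / 250 mL) = 0.182928 g = 182.93 mg
trehalose: 2.1 g × (412 mL / 250 mL) = 3.46 g

manganese chloride tetrahydrate 4.28 mg; sodium carbonate 1.56 g; ferric ammonium citrate 182.93 mg; trehalose 3.46 g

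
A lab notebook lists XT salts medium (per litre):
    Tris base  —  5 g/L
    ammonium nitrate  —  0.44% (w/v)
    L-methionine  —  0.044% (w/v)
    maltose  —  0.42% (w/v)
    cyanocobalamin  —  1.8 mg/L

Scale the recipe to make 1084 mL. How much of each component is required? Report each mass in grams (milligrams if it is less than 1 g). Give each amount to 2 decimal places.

Scale factor relative to 1 L: 1.084.
Tris base: 5 g/L × 1.084 L = 5.42 g
ammonium nitrate: 0.44 g per 100 mL × 1084 mL ÷ 100 = 4.77 g
L-methionine: 0.044% w/v = 0.44 g/L → 0.44 × 1.084 L = 0.47696 g = 476.96 mg
maltose: 0.42 g per 100 mL × 1084 mL ÷ 100 = 4.55 g
cyanocobalamin: 1.8 mg/L × 1.084 L = 1.95 mg

Tris base 5.42 g; ammonium nitrate 4.77 g; L-methionine 476.96 mg; maltose 4.55 g; cyanocobalamin 1.95 mg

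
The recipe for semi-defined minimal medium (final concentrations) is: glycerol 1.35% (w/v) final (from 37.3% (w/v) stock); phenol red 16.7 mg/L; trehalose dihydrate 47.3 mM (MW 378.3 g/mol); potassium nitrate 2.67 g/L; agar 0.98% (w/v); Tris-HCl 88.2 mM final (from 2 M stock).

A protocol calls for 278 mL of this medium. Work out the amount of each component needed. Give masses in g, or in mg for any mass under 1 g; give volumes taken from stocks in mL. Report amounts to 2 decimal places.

Scale factor relative to 1 L: 0.278.
glycerol: C1V1 = C2V2 → 1.35% ÷ 37.3% × 278 mL = 10.06 mL
phenol red: 16.7 mg/L × 0.278 L = 4.64 mg
trehalose dihydrate: 47.3 mmol/L × 378.3 g/mol × 0.278 L ÷ 1000 = 4.97 g
potassium nitrate: 2.67 g/L × 0.278 L = 0.74226 g = 742.26 mg
agar: 0.98% w/v = 9.8 g/L → 9.8 × 0.278 L = 2.72 g
Tris-HCl: V = C2·V2/C1 = 88.2 mM × 278 mL ÷ 2000 mM = 12.26 mL

glycerol 10.06 mL; phenol red 4.64 mg; trehalose dihydrate 4.97 g; potassium nitrate 742.26 mg; agar 2.72 g; Tris-HCl 12.26 mL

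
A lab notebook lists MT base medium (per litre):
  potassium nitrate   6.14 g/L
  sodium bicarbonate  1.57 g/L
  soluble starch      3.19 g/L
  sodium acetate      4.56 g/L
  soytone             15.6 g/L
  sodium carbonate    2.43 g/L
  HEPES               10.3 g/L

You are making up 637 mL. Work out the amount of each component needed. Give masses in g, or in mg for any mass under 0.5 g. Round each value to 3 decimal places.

Scale factor relative to 1 L: 0.637.
potassium nitrate: 6.14 g/L × 0.637 L = 3.911 g
sodium bicarbonate: 1.57 g/L × 0.637 L = 1.000 g
soluble starch: 3.19 g/L × 0.637 L = 2.032 g
sodium acetate: 4.56 g/L × 0.637 L = 2.905 g
soytone: 15.6 g/L × 0.637 L = 9.937 g
sodium carbonate: 2.43 g/L × 0.637 L = 1.548 g
HEPES: 10.3 g/L × 0.637 L = 6.561 g

potassium nitrate 3.911 g; sodium bicarbonate 1.000 g; soluble starch 2.032 g; sodium acetate 2.905 g; soytone 9.937 g; sodium carbonate 1.548 g; HEPES 6.561 g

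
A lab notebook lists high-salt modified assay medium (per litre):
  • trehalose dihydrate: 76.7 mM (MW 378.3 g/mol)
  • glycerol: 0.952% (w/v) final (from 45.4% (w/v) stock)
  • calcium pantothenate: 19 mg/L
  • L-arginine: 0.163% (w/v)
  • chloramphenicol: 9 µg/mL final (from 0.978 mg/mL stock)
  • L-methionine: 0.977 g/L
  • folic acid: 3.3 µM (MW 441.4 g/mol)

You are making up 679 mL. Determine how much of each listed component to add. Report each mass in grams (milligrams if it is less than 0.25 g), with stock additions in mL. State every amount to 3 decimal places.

Working volume: 679 mL = 0.679 L.
trehalose dihydrate: 76.7 mmol/L × 378.3 g/mol × 0.679 L ÷ 1000 = 19.702 g
glycerol: V = C2·V2/C1 = 0.952% ÷ 45.4% × 679 mL = 14.238 mL
calcium pantothenate: 19 mg/L × 0.679 L = 12.901 mg
L-arginine: 0.163% w/v = 1.63 g/L → 1.63 × 0.679 L = 1.107 g
chloramphenicol: V = C2·V2/C1 = 9 µg/mL × 679 mL ÷ 978 µg/mL = 6.248 mL
L-methionine: 0.977 g/L × 0.679 L = 0.663 g
folic acid: 3.3 µmol/L × 441.4 g/mol × 0.679 L ÷ 1000 = 0.989 mg

trehalose dihydrate 19.702 g; glycerol 14.238 mL; calcium pantothenate 12.901 mg; L-arginine 1.107 g; chloramphenicol 6.248 mL; L-methionine 0.663 g; folic acid 0.989 mg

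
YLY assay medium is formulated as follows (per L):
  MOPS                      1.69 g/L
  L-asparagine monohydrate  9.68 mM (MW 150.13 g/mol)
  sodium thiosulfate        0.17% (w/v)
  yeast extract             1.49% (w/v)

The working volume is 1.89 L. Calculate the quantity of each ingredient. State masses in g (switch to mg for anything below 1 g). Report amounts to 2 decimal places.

Working volume: 1.89 L.
MOPS: 1.69 g/L × 1.89 L = 3.19 g
L-asparagine monohydrate: 9.68 mmol/L × 150.13 g/mol × 1.89 L ÷ 1000 = 2.75 g
sodium thiosulfate: 0.17 g per 100 mL × 1890 mL ÷ 100 = 3.21 g
yeast extract: 1.49 g per 100 mL × 1890 mL ÷ 100 = 28.16 g

MOPS 3.19 g; L-asparagine monohydrate 2.75 g; sodium thiosulfate 3.21 g; yeast extract 28.16 g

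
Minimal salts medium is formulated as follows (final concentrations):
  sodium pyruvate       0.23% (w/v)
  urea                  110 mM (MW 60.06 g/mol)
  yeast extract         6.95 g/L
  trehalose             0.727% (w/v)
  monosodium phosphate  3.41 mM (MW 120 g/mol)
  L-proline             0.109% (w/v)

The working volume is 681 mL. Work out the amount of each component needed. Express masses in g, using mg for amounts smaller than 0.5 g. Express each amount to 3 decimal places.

sodium pyruvate 1.566 g; urea 4.499 g; yeast extract 4.733 g; trehalose 4.951 g; monosodium phosphate 278.665 mg; L-proline 0.742 g

Working volume: 681 mL = 0.681 L.
sodium pyruvate: 0.23 g per 100 mL × 681 mL ÷ 100 = 1.566 g
urea: 110 mmol/L × 60.06 g/mol × 0.681 L ÷ 1000 = 4.499 g
yeast extract: 6.95 g/L × 0.681 L = 4.733 g
trehalose: 0.727% w/v = 7.27 g/L → 7.27 × 0.681 L = 4.951 g
monosodium phosphate: 3.41 mmol/L × 120 mg/mmol × 0.681 L = 278.665 mg
L-proline: 0.109 g per 100 mL × 681 mL ÷ 100 = 0.742 g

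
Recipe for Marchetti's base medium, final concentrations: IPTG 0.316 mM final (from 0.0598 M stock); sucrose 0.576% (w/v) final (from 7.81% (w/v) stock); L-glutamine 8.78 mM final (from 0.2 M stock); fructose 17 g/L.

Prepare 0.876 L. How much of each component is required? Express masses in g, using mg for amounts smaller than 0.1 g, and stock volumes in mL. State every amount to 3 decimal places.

IPTG 4.629 mL; sucrose 64.606 mL; L-glutamine 38.456 mL; fructose 14.892 g

Scale factor relative to 1 L: 0.876.
IPTG: C1V1 = C2V2 → 0.316 mM × 876 mL ÷ 59.8 mM = 4.629 mL
sucrose: C1V1 = C2V2 → 0.576% ÷ 7.81% × 876 mL = 64.606 mL
L-glutamine: dilute stock: 8.78 mM × 876 mL ÷ 200 mM = 38.456 mL
fructose: 17 g/L × 0.876 L = 14.892 g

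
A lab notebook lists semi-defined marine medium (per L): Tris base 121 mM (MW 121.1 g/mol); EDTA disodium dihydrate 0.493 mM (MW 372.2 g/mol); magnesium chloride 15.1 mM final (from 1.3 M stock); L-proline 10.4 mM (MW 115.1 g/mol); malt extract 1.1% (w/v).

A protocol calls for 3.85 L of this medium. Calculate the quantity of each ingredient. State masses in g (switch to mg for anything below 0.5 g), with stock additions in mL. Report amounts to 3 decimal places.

Scale factor relative to 1 L: 3.85.
Tris base: 121 mmol/L × 121.1 g/mol × 3.85 L ÷ 1000 = 56.414 g
EDTA disodium dihydrate: 0.493 mmol/L × 372.2 g/mol × 3.85 L ÷ 1000 = 0.706 g
magnesium chloride: C1V1 = C2V2 → 15.1 mM × 3850 mL ÷ 1300 mM = 44.719 mL
L-proline: 10.4 mmol/L × 115.1 g/mol × 3.85 L ÷ 1000 = 4.609 g
malt extract: 1.1 g per 100 mL × 3850 mL ÷ 100 = 42.350 g

Tris base 56.414 g; EDTA disodium dihydrate 0.706 g; magnesium chloride 44.719 mL; L-proline 4.609 g; malt extract 42.350 g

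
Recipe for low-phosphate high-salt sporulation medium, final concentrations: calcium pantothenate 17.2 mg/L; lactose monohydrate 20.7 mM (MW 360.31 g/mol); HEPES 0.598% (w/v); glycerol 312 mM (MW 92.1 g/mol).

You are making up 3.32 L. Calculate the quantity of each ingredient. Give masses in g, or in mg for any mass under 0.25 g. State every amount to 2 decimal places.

Scale factor relative to 1 L: 3.32.
calcium pantothenate: 17.2 mg/L × 3.32 L = 57.10 mg
lactose monohydrate: 20.7 mmol/L × 360.31 g/mol × 3.32 L ÷ 1000 = 24.76 g
HEPES: 0.598% w/v = 5.98 g/L → 5.98 × 3.32 L = 19.85 g
glycerol: 312 mmol/L × 92.1 g/mol × 3.32 L ÷ 1000 = 95.40 g

calcium pantothenate 57.10 mg; lactose monohydrate 24.76 g; HEPES 19.85 g; glycerol 95.40 g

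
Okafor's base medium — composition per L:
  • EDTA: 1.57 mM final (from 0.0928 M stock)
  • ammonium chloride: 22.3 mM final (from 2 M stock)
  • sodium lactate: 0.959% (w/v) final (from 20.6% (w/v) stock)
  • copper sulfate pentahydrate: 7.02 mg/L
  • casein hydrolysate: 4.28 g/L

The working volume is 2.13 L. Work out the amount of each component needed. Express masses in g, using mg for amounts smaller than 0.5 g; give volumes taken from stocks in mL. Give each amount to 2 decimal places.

EDTA 36.04 mL; ammonium chloride 23.75 mL; sodium lactate 99.16 mL; copper sulfate pentahydrate 14.95 mg; casein hydrolysate 9.12 g

Scale factor relative to 1 L: 2.13.
EDTA: C1V1 = C2V2 → 1.57 mM × 2130 mL ÷ 92.8 mM = 36.04 mL
ammonium chloride: C1V1 = C2V2 → 22.3 mM × 2130 mL ÷ 2000 mM = 23.75 mL
sodium lactate: dilute stock: 0.959% ÷ 20.6% × 2130 mL = 99.16 mL
copper sulfate pentahydrate: 7.02 mg/L × 2.13 L = 14.95 mg
casein hydrolysate: 4.28 g/L × 2.13 L = 9.12 g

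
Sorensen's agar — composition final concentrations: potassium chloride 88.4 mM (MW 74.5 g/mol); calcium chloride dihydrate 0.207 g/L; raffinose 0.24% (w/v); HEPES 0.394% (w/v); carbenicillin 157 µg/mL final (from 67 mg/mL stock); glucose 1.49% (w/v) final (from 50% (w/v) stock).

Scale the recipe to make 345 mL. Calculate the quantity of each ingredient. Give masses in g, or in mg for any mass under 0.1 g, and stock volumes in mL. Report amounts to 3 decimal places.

potassium chloride 2.272 g; calcium chloride dihydrate 71.415 mg; raffinose 0.828 g; HEPES 1.359 g; carbenicillin 0.808 mL; glucose 10.281 mL

Working volume: 345 mL = 0.345 L.
potassium chloride: 88.4 mmol/L × 74.5 g/mol × 0.345 L ÷ 1000 = 2.272 g
calcium chloride dihydrate: 0.207 g/L × 0.345 L = 0.071415 g = 71.415 mg
raffinose: 0.24 g per 100 mL × 345 mL ÷ 100 = 0.828 g
HEPES: 0.394 g per 100 mL × 345 mL ÷ 100 = 1.359 g
carbenicillin: V = C2·V2/C1 = 157 µg/mL × 345 mL ÷ 67000 µg/mL = 0.808 mL
glucose: C1V1 = C2V2 → 1.49% ÷ 50% × 345 mL = 10.281 mL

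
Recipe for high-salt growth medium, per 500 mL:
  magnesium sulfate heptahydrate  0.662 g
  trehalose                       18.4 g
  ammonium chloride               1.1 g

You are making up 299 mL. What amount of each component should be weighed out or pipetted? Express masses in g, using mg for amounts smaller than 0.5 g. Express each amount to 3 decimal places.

Scale factor = 299 mL / 500 mL = 0.598.
magnesium sulfate heptahydrate: 0.662 g × (299 mL / 500 mL) = 0.395876 g = 395.876 mg
trehalose: 18.4 g × (299 mL / 500 mL) = 11.003 g
ammonium chloride: 1.1 g × (299 mL / 500 mL) = 0.658 g

magnesium sulfate heptahydrate 395.876 mg; trehalose 11.003 g; ammonium chloride 0.658 g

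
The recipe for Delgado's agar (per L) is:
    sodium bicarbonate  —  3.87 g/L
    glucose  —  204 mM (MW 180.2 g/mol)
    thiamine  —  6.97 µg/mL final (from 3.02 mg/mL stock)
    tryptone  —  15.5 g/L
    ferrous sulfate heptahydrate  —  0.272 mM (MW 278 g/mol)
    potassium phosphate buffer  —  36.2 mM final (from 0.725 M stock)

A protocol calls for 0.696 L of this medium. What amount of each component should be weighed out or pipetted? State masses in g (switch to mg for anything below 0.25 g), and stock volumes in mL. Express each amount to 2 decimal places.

Working volume: 0.696 L.
sodium bicarbonate: 3.87 g/L × 0.696 L = 2.69 g
glucose: 204 mmol/L × 180.2 g/mol × 0.696 L ÷ 1000 = 25.59 g
thiamine: V = C2·V2/C1 = 6.97 µg/mL × 696 mL ÷ 3020 µg/mL = 1.61 mL
tryptone: 15.5 g/L × 0.696 L = 10.79 g
ferrous sulfate heptahydrate: 0.272 mmol/L × 278 mg/mmol × 0.696 L = 52.63 mg
potassium phosphate buffer: C1V1 = C2V2 → 36.2 mM × 696 mL ÷ 725 mM = 34.75 mL

sodium bicarbonate 2.69 g; glucose 25.59 g; thiamine 1.61 mL; tryptone 10.79 g; ferrous sulfate heptahydrate 52.63 mg; potassium phosphate buffer 34.75 mL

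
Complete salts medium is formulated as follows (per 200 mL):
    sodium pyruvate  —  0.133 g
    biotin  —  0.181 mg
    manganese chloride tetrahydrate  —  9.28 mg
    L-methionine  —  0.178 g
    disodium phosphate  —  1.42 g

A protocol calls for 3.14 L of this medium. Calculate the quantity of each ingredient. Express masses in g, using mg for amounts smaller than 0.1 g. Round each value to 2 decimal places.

sodium pyruvate 2.09 g; biotin 2.84 mg; manganese chloride tetrahydrate 0.15 g; L-methionine 2.79 g; disodium phosphate 22.29 g

Ratio of target to recipe volume: 3140 / 200 = 15.7.
sodium pyruvate: 0.133 g × (3140 mL / 200 mL) = 2.09 g
biotin: 0.181 mg × (3140 mL / 200 mL) = 2.84 mg
manganese chloride tetrahydrate: 9.28 mg × (3140 mL / 200 mL) = 145.696 mg = 0.15 g
L-methionine: 0.178 g × (3140 mL / 200 mL) = 2.79 g
disodium phosphate: 1.42 g × (3140 mL / 200 mL) = 22.29 g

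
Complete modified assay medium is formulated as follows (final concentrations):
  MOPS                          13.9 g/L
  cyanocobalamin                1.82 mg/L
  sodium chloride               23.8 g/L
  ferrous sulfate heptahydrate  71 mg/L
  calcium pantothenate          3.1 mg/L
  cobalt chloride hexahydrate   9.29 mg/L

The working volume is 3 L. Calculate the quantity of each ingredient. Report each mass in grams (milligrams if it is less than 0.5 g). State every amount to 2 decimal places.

Scale factor relative to 1 L: 3.
MOPS: 13.9 g/L × 3 L = 41.70 g
cyanocobalamin: 1.82 mg/L × 3 L = 5.46 mg
sodium chloride: 23.8 g/L × 3 L = 71.40 g
ferrous sulfate heptahydrate: 71 mg/L × 3 L = 213.00 mg
calcium pantothenate: 3.1 mg/L × 3 L = 9.30 mg
cobalt chloride hexahydrate: 9.29 mg/L × 3 L = 27.87 mg

MOPS 41.70 g; cyanocobalamin 5.46 mg; sodium chloride 71.40 g; ferrous sulfate heptahydrate 213.00 mg; calcium pantothenate 9.30 mg; cobalt chloride hexahydrate 27.87 mg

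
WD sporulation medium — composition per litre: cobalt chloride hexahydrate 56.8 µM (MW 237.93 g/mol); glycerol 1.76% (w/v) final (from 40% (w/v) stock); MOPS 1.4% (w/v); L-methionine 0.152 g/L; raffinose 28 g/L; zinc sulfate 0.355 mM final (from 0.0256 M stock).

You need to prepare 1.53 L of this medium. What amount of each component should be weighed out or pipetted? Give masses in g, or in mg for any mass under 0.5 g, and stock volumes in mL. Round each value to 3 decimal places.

Scale factor relative to 1 L: 1.53.
cobalt chloride hexahydrate: 56.8 µmol/L × 237.93 g/mol × 1.53 L ÷ 1000 = 20.677 mg
glycerol: V = C2·V2/C1 = 1.76% ÷ 40% × 1530 mL = 67.320 mL
MOPS: 1.4 g per 100 mL × 1530 mL ÷ 100 = 21.420 g
L-methionine: 0.152 g/L × 1.53 L = 0.23256 g = 232.560 mg
raffinose: 28 g/L × 1.53 L = 42.840 g
zinc sulfate: dilute stock: 0.355 mM × 1530 mL ÷ 25.6 mM = 21.217 mL

cobalt chloride hexahydrate 20.677 mg; glycerol 67.320 mL; MOPS 21.420 g; L-methionine 232.560 mg; raffinose 42.840 g; zinc sulfate 21.217 mL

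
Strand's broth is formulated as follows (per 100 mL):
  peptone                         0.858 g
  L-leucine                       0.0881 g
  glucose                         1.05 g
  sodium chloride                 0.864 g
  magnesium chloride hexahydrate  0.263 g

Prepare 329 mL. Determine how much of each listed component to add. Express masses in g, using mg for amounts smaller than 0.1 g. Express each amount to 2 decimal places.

Scale factor = 329 mL / 100 mL = 3.29.
peptone: 0.858 g × (329 mL / 100 mL) = 2.82 g
L-leucine: 0.0881 g × (329 mL / 100 mL) = 0.29 g
glucose: 1.05 g × (329 mL / 100 mL) = 3.45 g
sodium chloride: 0.864 g × (329 mL / 100 mL) = 2.84 g
magnesium chloride hexahydrate: 0.263 g × (329 mL / 100 mL) = 0.87 g

peptone 2.82 g; L-leucine 0.29 g; glucose 3.45 g; sodium chloride 2.84 g; magnesium chloride hexahydrate 0.87 g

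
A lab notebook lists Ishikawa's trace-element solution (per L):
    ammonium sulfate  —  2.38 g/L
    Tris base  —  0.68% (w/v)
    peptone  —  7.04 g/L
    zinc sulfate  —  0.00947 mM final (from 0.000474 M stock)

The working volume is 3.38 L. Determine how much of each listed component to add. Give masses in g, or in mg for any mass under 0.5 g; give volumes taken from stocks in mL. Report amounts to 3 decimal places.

Scale factor relative to 1 L: 3.38.
ammonium sulfate: 2.38 g/L × 3.38 L = 8.044 g
Tris base: 0.68 g per 100 mL × 3380 mL ÷ 100 = 22.984 g
peptone: 7.04 g/L × 3.38 L = 23.795 g
zinc sulfate: C1V1 = C2V2 → 0.00947 mM × 3380 mL ÷ 0.474 mM = 67.529 mL

ammonium sulfate 8.044 g; Tris base 22.984 g; peptone 23.795 g; zinc sulfate 67.529 mL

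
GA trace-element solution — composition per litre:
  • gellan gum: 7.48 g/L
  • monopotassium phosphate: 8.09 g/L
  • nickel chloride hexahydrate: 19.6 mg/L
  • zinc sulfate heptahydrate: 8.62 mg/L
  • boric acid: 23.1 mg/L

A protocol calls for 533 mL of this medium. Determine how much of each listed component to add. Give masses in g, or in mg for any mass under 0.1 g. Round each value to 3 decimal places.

gellan gum 3.987 g; monopotassium phosphate 4.312 g; nickel chloride hexahydrate 10.447 mg; zinc sulfate heptahydrate 4.594 mg; boric acid 12.312 mg

Working volume: 533 mL = 0.533 L.
gellan gum: 7.48 g/L × 0.533 L = 3.987 g
monopotassium phosphate: 8.09 g/L × 0.533 L = 4.312 g
nickel chloride hexahydrate: 19.6 mg/L × 0.533 L = 10.447 mg
zinc sulfate heptahydrate: 8.62 mg/L × 0.533 L = 4.594 mg
boric acid: 23.1 mg/L × 0.533 L = 12.312 mg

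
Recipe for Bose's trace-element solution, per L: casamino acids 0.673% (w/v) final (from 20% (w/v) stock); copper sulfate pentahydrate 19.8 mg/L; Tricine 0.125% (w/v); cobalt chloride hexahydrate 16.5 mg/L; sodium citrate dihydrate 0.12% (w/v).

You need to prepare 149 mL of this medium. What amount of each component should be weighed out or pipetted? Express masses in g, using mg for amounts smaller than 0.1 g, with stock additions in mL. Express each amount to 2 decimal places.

Target volume = 149 mL = 0.149 L.
casamino acids: C1V1 = C2V2 → 0.673% ÷ 20% × 149 mL = 5.01 mL
copper sulfate pentahydrate: 19.8 mg/L × 0.149 L = 2.95 mg
Tricine: 0.125 g per 100 mL × 149 mL ÷ 100 = 0.19 g
cobalt chloride hexahydrate: 16.5 mg/L × 0.149 L = 2.46 mg
sodium citrate dihydrate: 0.12% w/v = 1.2 g/L → 1.2 × 0.149 L = 0.18 g

casamino acids 5.01 mL; copper sulfate pentahydrate 2.95 mg; Tricine 0.19 g; cobalt chloride hexahydrate 2.46 mg; sodium citrate dihydrate 0.18 g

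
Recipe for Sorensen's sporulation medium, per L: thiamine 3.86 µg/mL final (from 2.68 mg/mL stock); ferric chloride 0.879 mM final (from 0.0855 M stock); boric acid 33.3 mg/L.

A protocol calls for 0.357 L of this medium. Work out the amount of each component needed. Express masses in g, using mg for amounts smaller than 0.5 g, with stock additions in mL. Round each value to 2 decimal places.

thiamine 0.51 mL; ferric chloride 3.67 mL; boric acid 11.89 mg

Working volume: 0.357 L.
thiamine: dilute stock: 3.86 µg/mL × 357 mL ÷ 2680 µg/mL = 0.51 mL
ferric chloride: V = C2·V2/C1 = 0.879 mM × 357 mL ÷ 85.5 mM = 3.67 mL
boric acid: 33.3 mg/L × 0.357 L = 11.89 mg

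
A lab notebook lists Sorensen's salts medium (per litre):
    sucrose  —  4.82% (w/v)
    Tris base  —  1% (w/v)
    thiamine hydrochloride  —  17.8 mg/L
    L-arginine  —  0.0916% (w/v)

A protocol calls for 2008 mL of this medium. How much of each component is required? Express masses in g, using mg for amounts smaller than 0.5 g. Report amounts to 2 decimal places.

sucrose 96.79 g; Tris base 20.08 g; thiamine hydrochloride 35.74 mg; L-arginine 1.84 g

Scale factor relative to 1 L: 2.008.
sucrose: 4.82% w/v = 48.2 g/L → 48.2 × 2.008 L = 96.79 g
Tris base: 1% w/v = 10 g/L → 10 × 2.008 L = 20.08 g
thiamine hydrochloride: 17.8 mg/L × 2.008 L = 35.74 mg
L-arginine: 0.0916 g per 100 mL × 2008 mL ÷ 100 = 1.84 g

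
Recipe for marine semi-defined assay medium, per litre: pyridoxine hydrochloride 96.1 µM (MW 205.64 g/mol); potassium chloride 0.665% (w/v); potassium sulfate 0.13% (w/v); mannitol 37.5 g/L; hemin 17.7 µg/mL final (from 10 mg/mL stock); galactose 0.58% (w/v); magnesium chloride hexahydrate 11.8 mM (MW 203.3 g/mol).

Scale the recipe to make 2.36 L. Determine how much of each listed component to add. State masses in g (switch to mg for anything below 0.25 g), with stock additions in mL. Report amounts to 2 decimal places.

pyridoxine hydrochloride 46.64 mg; potassium chloride 15.69 g; potassium sulfate 3.07 g; mannitol 88.50 g; hemin 4.18 mL; galactose 13.69 g; magnesium chloride hexahydrate 5.66 g

Scale factor relative to 1 L: 2.36.
pyridoxine hydrochloride: 96.1 µmol/L × 205.64 g/mol × 2.36 L ÷ 1000 = 46.64 mg
potassium chloride: 0.665 g per 100 mL × 2360 mL ÷ 100 = 15.69 g
potassium sulfate: 0.13 g per 100 mL × 2360 mL ÷ 100 = 3.07 g
mannitol: 37.5 g/L × 2.36 L = 88.50 g
hemin: C1V1 = C2V2 → 17.7 µg/mL × 2360 mL ÷ 10000 µg/mL = 4.18 mL
galactose: 0.58% w/v = 5.8 g/L → 5.8 × 2.36 L = 13.69 g
magnesium chloride hexahydrate: 11.8 mmol/L × 203.3 g/mol × 2.36 L ÷ 1000 = 5.66 g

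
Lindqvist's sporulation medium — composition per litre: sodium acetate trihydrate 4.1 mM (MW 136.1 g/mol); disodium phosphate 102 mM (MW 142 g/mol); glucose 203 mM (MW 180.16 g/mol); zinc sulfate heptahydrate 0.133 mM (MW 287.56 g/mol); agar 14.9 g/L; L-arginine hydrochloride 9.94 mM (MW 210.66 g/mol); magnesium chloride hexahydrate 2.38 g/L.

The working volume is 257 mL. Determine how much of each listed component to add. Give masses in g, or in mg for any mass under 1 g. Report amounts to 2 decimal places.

Working volume: 257 mL = 0.257 L.
sodium acetate trihydrate: 4.1 mmol/L × 136.1 mg/mmol × 0.257 L = 143.41 mg
disodium phosphate: 102 mmol/L × 142 g/mol × 0.257 L ÷ 1000 = 3.72 g
glucose: 203 mmol/L × 180.16 g/mol × 0.257 L ÷ 1000 = 9.40 g
zinc sulfate heptahydrate: 0.133 mmol/L × 287.56 mg/mmol × 0.257 L = 9.83 mg
agar: 14.9 g/L × 0.257 L = 3.83 g
L-arginine hydrochloride: 9.94 mmol/L × 210.66 mg/mmol × 0.257 L = 538.15 mg
magnesium chloride hexahydrate: 2.38 g/L × 0.257 L = 0.61166 g = 611.66 mg

sodium acetate trihydrate 143.41 mg; disodium phosphate 3.72 g; glucose 9.40 g; zinc sulfate heptahydrate 9.83 mg; agar 3.83 g; L-arginine hydrochloride 538.15 mg; magnesium chloride hexahydrate 611.66 mg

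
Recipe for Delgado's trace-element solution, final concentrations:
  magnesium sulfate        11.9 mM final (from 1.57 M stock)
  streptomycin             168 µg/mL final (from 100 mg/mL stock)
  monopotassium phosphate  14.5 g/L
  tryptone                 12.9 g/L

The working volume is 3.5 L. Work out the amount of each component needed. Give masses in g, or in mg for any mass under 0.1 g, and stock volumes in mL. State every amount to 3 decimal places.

magnesium sulfate 26.529 mL; streptomycin 5.880 mL; monopotassium phosphate 50.750 g; tryptone 45.150 g

Scale factor relative to 1 L: 3.5.
magnesium sulfate: V = C2·V2/C1 = 11.9 mM × 3500 mL ÷ 1570 mM = 26.529 mL
streptomycin: V = C2·V2/C1 = 168 µg/mL × 3500 mL ÷ 100000 µg/mL = 5.880 mL
monopotassium phosphate: 14.5 g/L × 3.5 L = 50.750 g
tryptone: 12.9 g/L × 3.5 L = 45.150 g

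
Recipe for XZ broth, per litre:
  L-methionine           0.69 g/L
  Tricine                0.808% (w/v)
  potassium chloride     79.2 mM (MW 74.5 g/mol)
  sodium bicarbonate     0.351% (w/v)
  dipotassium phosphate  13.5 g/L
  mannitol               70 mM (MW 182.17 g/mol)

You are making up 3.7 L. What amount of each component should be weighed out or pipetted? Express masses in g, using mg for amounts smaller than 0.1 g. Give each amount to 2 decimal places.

Scale factor relative to 1 L: 3.7.
L-methionine: 0.69 g/L × 3.7 L = 2.55 g
Tricine: 0.808% w/v = 8.08 g/L → 8.08 × 3.7 L = 29.90 g
potassium chloride: 79.2 mmol/L × 74.5 g/mol × 3.7 L ÷ 1000 = 21.83 g
sodium bicarbonate: 0.351% w/v = 3.51 g/L → 3.51 × 3.7 L = 12.99 g
dipotassium phosphate: 13.5 g/L × 3.7 L = 49.95 g
mannitol: 70 mmol/L × 182.17 g/mol × 3.7 L ÷ 1000 = 47.18 g

L-methionine 2.55 g; Tricine 29.90 g; potassium chloride 21.83 g; sodium bicarbonate 12.99 g; dipotassium phosphate 49.95 g; mannitol 47.18 g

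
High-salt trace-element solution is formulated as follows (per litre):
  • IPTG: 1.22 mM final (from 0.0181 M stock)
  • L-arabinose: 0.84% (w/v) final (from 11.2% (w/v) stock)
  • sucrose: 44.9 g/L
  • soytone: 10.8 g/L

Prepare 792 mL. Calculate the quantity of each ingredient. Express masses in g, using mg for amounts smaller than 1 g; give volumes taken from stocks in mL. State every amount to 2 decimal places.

IPTG 53.38 mL; L-arabinose 59.40 mL; sucrose 35.56 g; soytone 8.55 g

Target volume = 792 mL = 0.792 L.
IPTG: C1V1 = C2V2 → 1.22 mM × 792 mL ÷ 18.1 mM = 53.38 mL
L-arabinose: V = C2·V2/C1 = 0.84% ÷ 11.2% × 792 mL = 59.40 mL
sucrose: 44.9 g/L × 0.792 L = 35.56 g
soytone: 10.8 g/L × 0.792 L = 8.55 g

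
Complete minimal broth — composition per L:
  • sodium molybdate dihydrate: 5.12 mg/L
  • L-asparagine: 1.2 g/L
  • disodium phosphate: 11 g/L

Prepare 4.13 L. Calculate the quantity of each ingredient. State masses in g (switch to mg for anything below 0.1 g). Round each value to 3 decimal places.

Scale factor relative to 1 L: 4.13.
sodium molybdate dihydrate: 5.12 mg/L × 4.13 L = 21.146 mg
L-asparagine: 1.2 g/L × 4.13 L = 4.956 g
disodium phosphate: 11 g/L × 4.13 L = 45.430 g

sodium molybdate dihydrate 21.146 mg; L-asparagine 4.956 g; disodium phosphate 45.430 g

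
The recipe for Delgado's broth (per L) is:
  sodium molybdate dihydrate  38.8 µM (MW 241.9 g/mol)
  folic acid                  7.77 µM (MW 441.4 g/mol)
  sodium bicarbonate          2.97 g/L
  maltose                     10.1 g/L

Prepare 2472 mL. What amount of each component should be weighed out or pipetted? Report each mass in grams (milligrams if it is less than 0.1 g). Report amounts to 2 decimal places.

Working volume: 2472 mL = 2.472 L.
sodium molybdate dihydrate: 38.8 µmol/L × 241.9 g/mol × 2.472 L ÷ 1000 = 23.20 mg
folic acid: 7.77 µmol/L × 441.4 g/mol × 2.472 L ÷ 1000 = 8.48 mg
sodium bicarbonate: 2.97 g/L × 2.472 L = 7.34 g
maltose: 10.1 g/L × 2.472 L = 24.97 g

sodium molybdate dihydrate 23.20 mg; folic acid 8.48 mg; sodium bicarbonate 7.34 g; maltose 24.97 g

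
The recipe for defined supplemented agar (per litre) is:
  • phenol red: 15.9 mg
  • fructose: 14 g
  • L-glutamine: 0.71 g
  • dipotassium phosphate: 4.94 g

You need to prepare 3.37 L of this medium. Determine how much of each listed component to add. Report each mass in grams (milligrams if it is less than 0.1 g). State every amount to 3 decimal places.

phenol red 53.583 mg; fructose 47.180 g; L-glutamine 2.393 g; dipotassium phosphate 16.648 g

Scale factor = 3370 mL / 1000 mL = 3.37.
phenol red: 15.9 mg × (3370 mL / 1000 mL) = 53.583 mg
fructose: 14 g × (3370 mL / 1000 mL) = 47.180 g
L-glutamine: 0.71 g × (3370 mL / 1000 mL) = 2.393 g
dipotassium phosphate: 4.94 g × (3370 mL / 1000 mL) = 16.648 g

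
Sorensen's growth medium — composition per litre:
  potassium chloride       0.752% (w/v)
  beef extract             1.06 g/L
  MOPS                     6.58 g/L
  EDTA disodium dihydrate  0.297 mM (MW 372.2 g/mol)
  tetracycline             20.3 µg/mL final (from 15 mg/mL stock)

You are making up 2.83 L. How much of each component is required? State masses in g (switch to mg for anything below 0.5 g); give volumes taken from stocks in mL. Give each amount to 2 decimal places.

potassium chloride 21.28 g; beef extract 3.00 g; MOPS 18.62 g; EDTA disodium dihydrate 312.84 mg; tetracycline 3.83 mL

Scale factor relative to 1 L: 2.83.
potassium chloride: 0.752 g per 100 mL × 2830 mL ÷ 100 = 21.28 g
beef extract: 1.06 g/L × 2.83 L = 3.00 g
MOPS: 6.58 g/L × 2.83 L = 18.62 g
EDTA disodium dihydrate: 0.297 mmol/L × 372.2 mg/mmol × 2.83 L = 312.84 mg
tetracycline: dilute stock: 20.3 µg/mL × 2830 mL ÷ 15000 µg/mL = 3.83 mL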